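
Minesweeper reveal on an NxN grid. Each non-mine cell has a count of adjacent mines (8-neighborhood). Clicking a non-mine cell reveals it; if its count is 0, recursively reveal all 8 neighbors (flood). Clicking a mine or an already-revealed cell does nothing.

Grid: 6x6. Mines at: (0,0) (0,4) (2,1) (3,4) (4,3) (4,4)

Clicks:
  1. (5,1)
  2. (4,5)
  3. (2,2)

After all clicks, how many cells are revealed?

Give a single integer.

Answer: 11

Derivation:
Click 1 (5,1) count=0: revealed 9 new [(3,0) (3,1) (3,2) (4,0) (4,1) (4,2) (5,0) (5,1) (5,2)] -> total=9
Click 2 (4,5) count=2: revealed 1 new [(4,5)] -> total=10
Click 3 (2,2) count=1: revealed 1 new [(2,2)] -> total=11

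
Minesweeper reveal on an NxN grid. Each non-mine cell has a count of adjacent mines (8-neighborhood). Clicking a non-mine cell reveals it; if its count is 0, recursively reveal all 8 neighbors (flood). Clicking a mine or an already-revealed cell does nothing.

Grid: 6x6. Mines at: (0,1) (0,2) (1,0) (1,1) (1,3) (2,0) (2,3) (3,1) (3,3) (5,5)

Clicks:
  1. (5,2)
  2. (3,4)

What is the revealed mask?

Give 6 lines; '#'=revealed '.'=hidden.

Answer: ......
......
......
....#.
#####.
#####.

Derivation:
Click 1 (5,2) count=0: revealed 10 new [(4,0) (4,1) (4,2) (4,3) (4,4) (5,0) (5,1) (5,2) (5,3) (5,4)] -> total=10
Click 2 (3,4) count=2: revealed 1 new [(3,4)] -> total=11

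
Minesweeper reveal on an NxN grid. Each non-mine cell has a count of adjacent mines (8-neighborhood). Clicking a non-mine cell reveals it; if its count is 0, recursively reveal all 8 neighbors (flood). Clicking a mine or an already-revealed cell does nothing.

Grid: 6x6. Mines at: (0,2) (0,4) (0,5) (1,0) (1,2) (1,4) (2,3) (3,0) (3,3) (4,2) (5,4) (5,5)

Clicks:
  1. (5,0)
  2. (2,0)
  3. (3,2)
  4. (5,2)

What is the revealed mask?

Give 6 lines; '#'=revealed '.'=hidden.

Answer: ......
......
#.....
..#...
##....
###...

Derivation:
Click 1 (5,0) count=0: revealed 4 new [(4,0) (4,1) (5,0) (5,1)] -> total=4
Click 2 (2,0) count=2: revealed 1 new [(2,0)] -> total=5
Click 3 (3,2) count=3: revealed 1 new [(3,2)] -> total=6
Click 4 (5,2) count=1: revealed 1 new [(5,2)] -> total=7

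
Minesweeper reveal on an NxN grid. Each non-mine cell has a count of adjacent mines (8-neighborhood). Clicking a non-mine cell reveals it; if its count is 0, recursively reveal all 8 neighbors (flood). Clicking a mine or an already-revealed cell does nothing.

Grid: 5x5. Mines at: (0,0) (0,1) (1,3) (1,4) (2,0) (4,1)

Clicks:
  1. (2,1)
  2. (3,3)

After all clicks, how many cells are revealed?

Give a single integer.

Answer: 10

Derivation:
Click 1 (2,1) count=1: revealed 1 new [(2,1)] -> total=1
Click 2 (3,3) count=0: revealed 9 new [(2,2) (2,3) (2,4) (3,2) (3,3) (3,4) (4,2) (4,3) (4,4)] -> total=10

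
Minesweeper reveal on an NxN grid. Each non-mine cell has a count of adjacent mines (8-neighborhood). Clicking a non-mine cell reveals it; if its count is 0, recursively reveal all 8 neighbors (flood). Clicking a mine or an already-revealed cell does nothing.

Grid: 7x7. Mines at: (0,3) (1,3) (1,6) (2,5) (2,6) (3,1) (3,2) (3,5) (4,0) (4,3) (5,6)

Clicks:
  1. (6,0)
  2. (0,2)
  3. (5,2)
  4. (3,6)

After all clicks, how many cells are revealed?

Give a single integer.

Click 1 (6,0) count=0: revealed 12 new [(5,0) (5,1) (5,2) (5,3) (5,4) (5,5) (6,0) (6,1) (6,2) (6,3) (6,4) (6,5)] -> total=12
Click 2 (0,2) count=2: revealed 1 new [(0,2)] -> total=13
Click 3 (5,2) count=1: revealed 0 new [(none)] -> total=13
Click 4 (3,6) count=3: revealed 1 new [(3,6)] -> total=14

Answer: 14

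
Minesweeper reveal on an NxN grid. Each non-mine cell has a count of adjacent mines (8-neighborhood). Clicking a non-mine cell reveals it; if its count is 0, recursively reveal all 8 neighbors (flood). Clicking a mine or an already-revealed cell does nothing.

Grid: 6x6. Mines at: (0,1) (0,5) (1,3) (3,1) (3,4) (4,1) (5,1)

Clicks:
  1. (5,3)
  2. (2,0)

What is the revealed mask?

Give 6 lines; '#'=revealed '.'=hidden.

Click 1 (5,3) count=0: revealed 8 new [(4,2) (4,3) (4,4) (4,5) (5,2) (5,3) (5,4) (5,5)] -> total=8
Click 2 (2,0) count=1: revealed 1 new [(2,0)] -> total=9

Answer: ......
......
#.....
......
..####
..####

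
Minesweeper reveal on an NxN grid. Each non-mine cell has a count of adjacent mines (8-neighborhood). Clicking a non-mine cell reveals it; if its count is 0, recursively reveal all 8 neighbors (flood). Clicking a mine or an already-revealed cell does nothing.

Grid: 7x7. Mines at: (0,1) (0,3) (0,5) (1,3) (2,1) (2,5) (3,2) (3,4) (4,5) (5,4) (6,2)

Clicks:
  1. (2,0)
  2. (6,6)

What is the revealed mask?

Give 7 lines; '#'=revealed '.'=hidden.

Click 1 (2,0) count=1: revealed 1 new [(2,0)] -> total=1
Click 2 (6,6) count=0: revealed 4 new [(5,5) (5,6) (6,5) (6,6)] -> total=5

Answer: .......
.......
#......
.......
.......
.....##
.....##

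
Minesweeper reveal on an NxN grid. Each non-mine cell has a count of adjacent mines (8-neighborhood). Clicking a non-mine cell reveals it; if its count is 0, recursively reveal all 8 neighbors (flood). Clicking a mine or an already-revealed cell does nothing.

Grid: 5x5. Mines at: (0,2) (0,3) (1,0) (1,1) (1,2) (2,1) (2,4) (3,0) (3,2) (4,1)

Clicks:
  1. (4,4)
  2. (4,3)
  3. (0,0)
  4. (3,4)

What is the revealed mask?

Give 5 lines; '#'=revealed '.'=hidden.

Click 1 (4,4) count=0: revealed 4 new [(3,3) (3,4) (4,3) (4,4)] -> total=4
Click 2 (4,3) count=1: revealed 0 new [(none)] -> total=4
Click 3 (0,0) count=2: revealed 1 new [(0,0)] -> total=5
Click 4 (3,4) count=1: revealed 0 new [(none)] -> total=5

Answer: #....
.....
.....
...##
...##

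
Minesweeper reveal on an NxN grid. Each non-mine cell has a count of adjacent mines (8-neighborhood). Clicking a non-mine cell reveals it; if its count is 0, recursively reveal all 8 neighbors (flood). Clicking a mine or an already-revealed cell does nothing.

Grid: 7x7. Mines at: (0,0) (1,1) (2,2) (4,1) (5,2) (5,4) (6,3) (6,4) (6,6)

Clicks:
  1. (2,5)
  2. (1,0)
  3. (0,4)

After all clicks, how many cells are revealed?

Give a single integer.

Answer: 25

Derivation:
Click 1 (2,5) count=0: revealed 24 new [(0,2) (0,3) (0,4) (0,5) (0,6) (1,2) (1,3) (1,4) (1,5) (1,6) (2,3) (2,4) (2,5) (2,6) (3,3) (3,4) (3,5) (3,6) (4,3) (4,4) (4,5) (4,6) (5,5) (5,6)] -> total=24
Click 2 (1,0) count=2: revealed 1 new [(1,0)] -> total=25
Click 3 (0,4) count=0: revealed 0 new [(none)] -> total=25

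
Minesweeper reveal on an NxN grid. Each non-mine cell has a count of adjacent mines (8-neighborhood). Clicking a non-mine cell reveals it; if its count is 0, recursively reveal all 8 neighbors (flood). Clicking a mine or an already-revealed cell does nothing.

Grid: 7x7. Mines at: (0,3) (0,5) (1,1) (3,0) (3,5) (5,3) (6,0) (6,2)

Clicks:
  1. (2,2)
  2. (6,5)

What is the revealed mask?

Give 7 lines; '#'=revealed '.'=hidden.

Answer: .......
.......
..#....
.......
....###
....###
....###

Derivation:
Click 1 (2,2) count=1: revealed 1 new [(2,2)] -> total=1
Click 2 (6,5) count=0: revealed 9 new [(4,4) (4,5) (4,6) (5,4) (5,5) (5,6) (6,4) (6,5) (6,6)] -> total=10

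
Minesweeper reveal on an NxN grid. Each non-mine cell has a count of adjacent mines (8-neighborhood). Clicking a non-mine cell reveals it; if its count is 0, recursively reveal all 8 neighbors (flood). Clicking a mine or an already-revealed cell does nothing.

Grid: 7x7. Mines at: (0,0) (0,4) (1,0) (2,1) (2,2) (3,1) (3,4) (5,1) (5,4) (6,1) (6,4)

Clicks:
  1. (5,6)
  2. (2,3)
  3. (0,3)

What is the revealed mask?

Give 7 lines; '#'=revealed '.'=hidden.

Click 1 (5,6) count=0: revealed 14 new [(0,5) (0,6) (1,5) (1,6) (2,5) (2,6) (3,5) (3,6) (4,5) (4,6) (5,5) (5,6) (6,5) (6,6)] -> total=14
Click 2 (2,3) count=2: revealed 1 new [(2,3)] -> total=15
Click 3 (0,3) count=1: revealed 1 new [(0,3)] -> total=16

Answer: ...#.##
.....##
...#.##
.....##
.....##
.....##
.....##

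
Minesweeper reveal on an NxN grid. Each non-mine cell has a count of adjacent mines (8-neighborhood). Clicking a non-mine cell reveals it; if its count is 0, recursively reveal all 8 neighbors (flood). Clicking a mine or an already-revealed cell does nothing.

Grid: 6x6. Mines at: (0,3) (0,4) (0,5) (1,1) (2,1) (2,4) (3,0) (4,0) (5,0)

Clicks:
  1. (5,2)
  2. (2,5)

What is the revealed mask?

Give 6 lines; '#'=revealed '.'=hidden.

Answer: ......
......
.....#
.#####
.#####
.#####

Derivation:
Click 1 (5,2) count=0: revealed 15 new [(3,1) (3,2) (3,3) (3,4) (3,5) (4,1) (4,2) (4,3) (4,4) (4,5) (5,1) (5,2) (5,3) (5,4) (5,5)] -> total=15
Click 2 (2,5) count=1: revealed 1 new [(2,5)] -> total=16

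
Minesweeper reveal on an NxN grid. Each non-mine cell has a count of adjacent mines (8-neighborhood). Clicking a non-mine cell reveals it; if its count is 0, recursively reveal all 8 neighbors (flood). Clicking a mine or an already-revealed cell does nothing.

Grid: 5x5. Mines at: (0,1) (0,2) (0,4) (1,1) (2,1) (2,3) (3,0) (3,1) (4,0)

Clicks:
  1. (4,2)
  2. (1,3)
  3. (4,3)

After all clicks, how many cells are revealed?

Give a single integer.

Click 1 (4,2) count=1: revealed 1 new [(4,2)] -> total=1
Click 2 (1,3) count=3: revealed 1 new [(1,3)] -> total=2
Click 3 (4,3) count=0: revealed 5 new [(3,2) (3,3) (3,4) (4,3) (4,4)] -> total=7

Answer: 7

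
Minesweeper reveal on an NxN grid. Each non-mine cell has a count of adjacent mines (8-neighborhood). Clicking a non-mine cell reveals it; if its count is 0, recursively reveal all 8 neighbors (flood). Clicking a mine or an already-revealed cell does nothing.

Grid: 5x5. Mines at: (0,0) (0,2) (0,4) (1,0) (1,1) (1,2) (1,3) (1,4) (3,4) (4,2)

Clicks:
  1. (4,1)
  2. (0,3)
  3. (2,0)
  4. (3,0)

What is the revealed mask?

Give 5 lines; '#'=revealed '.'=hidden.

Click 1 (4,1) count=1: revealed 1 new [(4,1)] -> total=1
Click 2 (0,3) count=5: revealed 1 new [(0,3)] -> total=2
Click 3 (2,0) count=2: revealed 1 new [(2,0)] -> total=3
Click 4 (3,0) count=0: revealed 4 new [(2,1) (3,0) (3,1) (4,0)] -> total=7

Answer: ...#.
.....
##...
##...
##...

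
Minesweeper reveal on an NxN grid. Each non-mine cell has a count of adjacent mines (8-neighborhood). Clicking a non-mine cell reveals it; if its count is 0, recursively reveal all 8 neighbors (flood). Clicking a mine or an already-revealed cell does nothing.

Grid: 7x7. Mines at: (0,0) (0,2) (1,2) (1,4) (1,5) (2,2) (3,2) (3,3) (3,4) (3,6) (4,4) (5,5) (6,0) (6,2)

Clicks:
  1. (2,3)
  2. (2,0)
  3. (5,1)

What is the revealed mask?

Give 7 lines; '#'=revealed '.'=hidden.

Answer: .......
##.....
##.#...
##.....
##.....
##.....
.......

Derivation:
Click 1 (2,3) count=6: revealed 1 new [(2,3)] -> total=1
Click 2 (2,0) count=0: revealed 10 new [(1,0) (1,1) (2,0) (2,1) (3,0) (3,1) (4,0) (4,1) (5,0) (5,1)] -> total=11
Click 3 (5,1) count=2: revealed 0 new [(none)] -> total=11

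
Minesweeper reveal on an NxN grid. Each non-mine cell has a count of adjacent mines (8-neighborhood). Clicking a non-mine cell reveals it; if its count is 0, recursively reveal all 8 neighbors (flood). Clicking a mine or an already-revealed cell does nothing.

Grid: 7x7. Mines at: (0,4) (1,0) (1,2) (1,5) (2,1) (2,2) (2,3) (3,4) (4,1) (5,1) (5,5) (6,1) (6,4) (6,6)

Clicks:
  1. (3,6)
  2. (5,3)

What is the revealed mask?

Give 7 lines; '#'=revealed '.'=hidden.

Answer: .......
.......
.....##
.....##
.....##
...#...
.......

Derivation:
Click 1 (3,6) count=0: revealed 6 new [(2,5) (2,6) (3,5) (3,6) (4,5) (4,6)] -> total=6
Click 2 (5,3) count=1: revealed 1 new [(5,3)] -> total=7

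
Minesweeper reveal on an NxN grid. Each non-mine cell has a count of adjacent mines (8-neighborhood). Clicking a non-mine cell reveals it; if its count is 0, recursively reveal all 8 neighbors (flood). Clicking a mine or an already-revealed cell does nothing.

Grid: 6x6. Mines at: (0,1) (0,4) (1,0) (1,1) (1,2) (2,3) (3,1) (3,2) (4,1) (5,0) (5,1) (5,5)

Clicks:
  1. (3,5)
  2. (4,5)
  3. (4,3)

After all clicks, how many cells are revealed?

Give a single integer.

Answer: 9

Derivation:
Click 1 (3,5) count=0: revealed 8 new [(1,4) (1,5) (2,4) (2,5) (3,4) (3,5) (4,4) (4,5)] -> total=8
Click 2 (4,5) count=1: revealed 0 new [(none)] -> total=8
Click 3 (4,3) count=1: revealed 1 new [(4,3)] -> total=9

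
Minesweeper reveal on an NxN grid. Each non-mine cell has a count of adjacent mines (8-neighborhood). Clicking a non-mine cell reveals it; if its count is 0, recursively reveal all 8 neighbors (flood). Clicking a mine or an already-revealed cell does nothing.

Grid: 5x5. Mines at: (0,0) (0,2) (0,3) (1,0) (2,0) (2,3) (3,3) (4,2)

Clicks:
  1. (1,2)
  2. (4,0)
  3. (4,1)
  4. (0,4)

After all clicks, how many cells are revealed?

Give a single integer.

Answer: 6

Derivation:
Click 1 (1,2) count=3: revealed 1 new [(1,2)] -> total=1
Click 2 (4,0) count=0: revealed 4 new [(3,0) (3,1) (4,0) (4,1)] -> total=5
Click 3 (4,1) count=1: revealed 0 new [(none)] -> total=5
Click 4 (0,4) count=1: revealed 1 new [(0,4)] -> total=6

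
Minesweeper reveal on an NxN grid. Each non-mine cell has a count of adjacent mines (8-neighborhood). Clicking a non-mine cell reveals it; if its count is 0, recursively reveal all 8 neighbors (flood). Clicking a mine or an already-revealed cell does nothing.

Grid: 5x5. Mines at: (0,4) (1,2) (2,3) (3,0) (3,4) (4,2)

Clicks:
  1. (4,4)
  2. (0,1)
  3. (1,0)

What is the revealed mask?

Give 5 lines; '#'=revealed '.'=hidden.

Click 1 (4,4) count=1: revealed 1 new [(4,4)] -> total=1
Click 2 (0,1) count=1: revealed 1 new [(0,1)] -> total=2
Click 3 (1,0) count=0: revealed 5 new [(0,0) (1,0) (1,1) (2,0) (2,1)] -> total=7

Answer: ##...
##...
##...
.....
....#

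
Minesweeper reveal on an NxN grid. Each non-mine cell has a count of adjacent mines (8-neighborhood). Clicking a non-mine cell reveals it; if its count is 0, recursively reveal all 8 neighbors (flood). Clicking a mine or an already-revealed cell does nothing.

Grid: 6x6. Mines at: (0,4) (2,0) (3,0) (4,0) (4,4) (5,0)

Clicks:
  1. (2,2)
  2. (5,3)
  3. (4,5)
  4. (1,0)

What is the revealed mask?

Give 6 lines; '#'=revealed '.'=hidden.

Click 1 (2,2) count=0: revealed 26 new [(0,0) (0,1) (0,2) (0,3) (1,0) (1,1) (1,2) (1,3) (1,4) (1,5) (2,1) (2,2) (2,3) (2,4) (2,5) (3,1) (3,2) (3,3) (3,4) (3,5) (4,1) (4,2) (4,3) (5,1) (5,2) (5,3)] -> total=26
Click 2 (5,3) count=1: revealed 0 new [(none)] -> total=26
Click 3 (4,5) count=1: revealed 1 new [(4,5)] -> total=27
Click 4 (1,0) count=1: revealed 0 new [(none)] -> total=27

Answer: ####..
######
.#####
.#####
.###.#
.###..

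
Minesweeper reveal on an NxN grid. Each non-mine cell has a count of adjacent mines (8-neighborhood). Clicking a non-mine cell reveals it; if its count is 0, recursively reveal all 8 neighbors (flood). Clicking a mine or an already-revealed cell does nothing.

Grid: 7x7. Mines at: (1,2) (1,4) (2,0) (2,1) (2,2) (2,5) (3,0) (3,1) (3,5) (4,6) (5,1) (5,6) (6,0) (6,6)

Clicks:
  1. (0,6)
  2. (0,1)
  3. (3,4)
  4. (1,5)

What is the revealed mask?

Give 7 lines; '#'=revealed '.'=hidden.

Click 1 (0,6) count=0: revealed 4 new [(0,5) (0,6) (1,5) (1,6)] -> total=4
Click 2 (0,1) count=1: revealed 1 new [(0,1)] -> total=5
Click 3 (3,4) count=2: revealed 1 new [(3,4)] -> total=6
Click 4 (1,5) count=2: revealed 0 new [(none)] -> total=6

Answer: .#...##
.....##
.......
....#..
.......
.......
.......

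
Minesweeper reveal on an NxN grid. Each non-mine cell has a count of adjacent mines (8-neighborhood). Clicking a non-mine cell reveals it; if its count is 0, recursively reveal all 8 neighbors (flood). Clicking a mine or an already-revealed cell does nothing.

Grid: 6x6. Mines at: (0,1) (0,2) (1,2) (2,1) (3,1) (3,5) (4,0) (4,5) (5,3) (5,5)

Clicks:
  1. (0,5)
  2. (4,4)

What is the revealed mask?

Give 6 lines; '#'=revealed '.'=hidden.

Click 1 (0,5) count=0: revealed 9 new [(0,3) (0,4) (0,5) (1,3) (1,4) (1,5) (2,3) (2,4) (2,5)] -> total=9
Click 2 (4,4) count=4: revealed 1 new [(4,4)] -> total=10

Answer: ...###
...###
...###
......
....#.
......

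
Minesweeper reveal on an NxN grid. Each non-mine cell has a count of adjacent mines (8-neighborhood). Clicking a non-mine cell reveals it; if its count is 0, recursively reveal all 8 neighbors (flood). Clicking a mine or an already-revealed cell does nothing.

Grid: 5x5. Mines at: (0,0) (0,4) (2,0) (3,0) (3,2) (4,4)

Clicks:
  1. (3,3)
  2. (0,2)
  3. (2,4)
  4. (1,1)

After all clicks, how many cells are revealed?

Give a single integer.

Answer: 13

Derivation:
Click 1 (3,3) count=2: revealed 1 new [(3,3)] -> total=1
Click 2 (0,2) count=0: revealed 9 new [(0,1) (0,2) (0,3) (1,1) (1,2) (1,3) (2,1) (2,2) (2,3)] -> total=10
Click 3 (2,4) count=0: revealed 3 new [(1,4) (2,4) (3,4)] -> total=13
Click 4 (1,1) count=2: revealed 0 new [(none)] -> total=13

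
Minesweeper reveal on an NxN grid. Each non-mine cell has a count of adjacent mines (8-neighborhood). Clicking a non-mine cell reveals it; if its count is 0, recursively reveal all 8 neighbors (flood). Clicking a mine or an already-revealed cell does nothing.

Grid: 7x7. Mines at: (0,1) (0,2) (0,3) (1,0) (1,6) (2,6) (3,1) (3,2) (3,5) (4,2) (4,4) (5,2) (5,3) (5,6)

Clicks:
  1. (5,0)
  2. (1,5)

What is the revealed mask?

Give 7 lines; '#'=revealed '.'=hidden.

Click 1 (5,0) count=0: revealed 6 new [(4,0) (4,1) (5,0) (5,1) (6,0) (6,1)] -> total=6
Click 2 (1,5) count=2: revealed 1 new [(1,5)] -> total=7

Answer: .......
.....#.
.......
.......
##.....
##.....
##.....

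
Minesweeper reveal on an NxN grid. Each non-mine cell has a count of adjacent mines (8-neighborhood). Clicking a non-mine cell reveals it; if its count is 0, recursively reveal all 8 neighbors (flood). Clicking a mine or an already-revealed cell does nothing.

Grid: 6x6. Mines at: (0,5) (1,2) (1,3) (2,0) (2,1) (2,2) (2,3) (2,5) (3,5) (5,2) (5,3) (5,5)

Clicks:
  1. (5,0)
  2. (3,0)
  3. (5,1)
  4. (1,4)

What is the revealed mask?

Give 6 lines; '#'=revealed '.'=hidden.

Answer: ......
....#.
......
##....
##....
##....

Derivation:
Click 1 (5,0) count=0: revealed 6 new [(3,0) (3,1) (4,0) (4,1) (5,0) (5,1)] -> total=6
Click 2 (3,0) count=2: revealed 0 new [(none)] -> total=6
Click 3 (5,1) count=1: revealed 0 new [(none)] -> total=6
Click 4 (1,4) count=4: revealed 1 new [(1,4)] -> total=7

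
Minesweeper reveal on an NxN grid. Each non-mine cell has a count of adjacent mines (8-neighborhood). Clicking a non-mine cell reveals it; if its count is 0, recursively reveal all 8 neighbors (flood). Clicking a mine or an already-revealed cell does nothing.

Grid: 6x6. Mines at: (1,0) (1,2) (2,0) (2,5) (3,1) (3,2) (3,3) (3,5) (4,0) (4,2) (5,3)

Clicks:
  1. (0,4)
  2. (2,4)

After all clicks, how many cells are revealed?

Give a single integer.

Answer: 7

Derivation:
Click 1 (0,4) count=0: revealed 6 new [(0,3) (0,4) (0,5) (1,3) (1,4) (1,5)] -> total=6
Click 2 (2,4) count=3: revealed 1 new [(2,4)] -> total=7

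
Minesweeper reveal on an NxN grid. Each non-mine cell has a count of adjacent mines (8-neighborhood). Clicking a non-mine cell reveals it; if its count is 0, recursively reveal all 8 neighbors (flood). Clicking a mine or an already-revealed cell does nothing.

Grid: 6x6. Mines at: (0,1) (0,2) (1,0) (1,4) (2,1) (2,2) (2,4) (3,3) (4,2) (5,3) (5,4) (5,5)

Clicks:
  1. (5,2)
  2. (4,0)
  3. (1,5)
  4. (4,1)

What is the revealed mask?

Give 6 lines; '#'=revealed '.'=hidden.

Answer: ......
.....#
......
##....
##....
###...

Derivation:
Click 1 (5,2) count=2: revealed 1 new [(5,2)] -> total=1
Click 2 (4,0) count=0: revealed 6 new [(3,0) (3,1) (4,0) (4,1) (5,0) (5,1)] -> total=7
Click 3 (1,5) count=2: revealed 1 new [(1,5)] -> total=8
Click 4 (4,1) count=1: revealed 0 new [(none)] -> total=8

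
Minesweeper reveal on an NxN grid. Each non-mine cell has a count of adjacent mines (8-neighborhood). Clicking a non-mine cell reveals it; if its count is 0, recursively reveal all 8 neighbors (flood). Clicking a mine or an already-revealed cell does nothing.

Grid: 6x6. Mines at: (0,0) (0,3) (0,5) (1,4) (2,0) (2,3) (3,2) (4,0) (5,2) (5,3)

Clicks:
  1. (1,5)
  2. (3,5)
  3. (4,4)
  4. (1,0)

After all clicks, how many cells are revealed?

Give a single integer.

Answer: 10

Derivation:
Click 1 (1,5) count=2: revealed 1 new [(1,5)] -> total=1
Click 2 (3,5) count=0: revealed 8 new [(2,4) (2,5) (3,4) (3,5) (4,4) (4,5) (5,4) (5,5)] -> total=9
Click 3 (4,4) count=1: revealed 0 new [(none)] -> total=9
Click 4 (1,0) count=2: revealed 1 new [(1,0)] -> total=10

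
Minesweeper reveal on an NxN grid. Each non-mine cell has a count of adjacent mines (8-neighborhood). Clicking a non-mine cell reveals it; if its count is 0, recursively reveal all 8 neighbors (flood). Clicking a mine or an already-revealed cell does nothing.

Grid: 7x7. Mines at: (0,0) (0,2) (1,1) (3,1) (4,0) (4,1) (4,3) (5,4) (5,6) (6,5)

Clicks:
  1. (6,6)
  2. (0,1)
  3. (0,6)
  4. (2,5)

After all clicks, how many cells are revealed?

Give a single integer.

Click 1 (6,6) count=2: revealed 1 new [(6,6)] -> total=1
Click 2 (0,1) count=3: revealed 1 new [(0,1)] -> total=2
Click 3 (0,6) count=0: revealed 22 new [(0,3) (0,4) (0,5) (0,6) (1,2) (1,3) (1,4) (1,5) (1,6) (2,2) (2,3) (2,4) (2,5) (2,6) (3,2) (3,3) (3,4) (3,5) (3,6) (4,4) (4,5) (4,6)] -> total=24
Click 4 (2,5) count=0: revealed 0 new [(none)] -> total=24

Answer: 24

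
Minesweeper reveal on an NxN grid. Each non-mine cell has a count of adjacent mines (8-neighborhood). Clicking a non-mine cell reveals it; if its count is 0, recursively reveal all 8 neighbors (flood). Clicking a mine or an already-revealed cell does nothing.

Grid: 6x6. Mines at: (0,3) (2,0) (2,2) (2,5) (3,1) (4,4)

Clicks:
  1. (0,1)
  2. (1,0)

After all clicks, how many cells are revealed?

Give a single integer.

Answer: 6

Derivation:
Click 1 (0,1) count=0: revealed 6 new [(0,0) (0,1) (0,2) (1,0) (1,1) (1,2)] -> total=6
Click 2 (1,0) count=1: revealed 0 new [(none)] -> total=6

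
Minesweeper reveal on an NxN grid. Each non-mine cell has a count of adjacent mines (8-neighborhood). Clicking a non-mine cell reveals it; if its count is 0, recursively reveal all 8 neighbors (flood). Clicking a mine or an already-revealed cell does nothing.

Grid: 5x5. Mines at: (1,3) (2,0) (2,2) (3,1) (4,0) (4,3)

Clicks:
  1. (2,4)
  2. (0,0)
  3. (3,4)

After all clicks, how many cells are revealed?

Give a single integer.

Click 1 (2,4) count=1: revealed 1 new [(2,4)] -> total=1
Click 2 (0,0) count=0: revealed 6 new [(0,0) (0,1) (0,2) (1,0) (1,1) (1,2)] -> total=7
Click 3 (3,4) count=1: revealed 1 new [(3,4)] -> total=8

Answer: 8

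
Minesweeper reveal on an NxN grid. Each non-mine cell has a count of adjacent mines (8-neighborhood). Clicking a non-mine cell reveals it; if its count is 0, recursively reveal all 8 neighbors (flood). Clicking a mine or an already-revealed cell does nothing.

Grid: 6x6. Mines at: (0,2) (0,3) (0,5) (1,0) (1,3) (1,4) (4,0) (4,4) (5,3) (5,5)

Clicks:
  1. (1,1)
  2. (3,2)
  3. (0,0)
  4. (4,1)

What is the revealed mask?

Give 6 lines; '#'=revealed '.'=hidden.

Click 1 (1,1) count=2: revealed 1 new [(1,1)] -> total=1
Click 2 (3,2) count=0: revealed 9 new [(2,1) (2,2) (2,3) (3,1) (3,2) (3,3) (4,1) (4,2) (4,3)] -> total=10
Click 3 (0,0) count=1: revealed 1 new [(0,0)] -> total=11
Click 4 (4,1) count=1: revealed 0 new [(none)] -> total=11

Answer: #.....
.#....
.###..
.###..
.###..
......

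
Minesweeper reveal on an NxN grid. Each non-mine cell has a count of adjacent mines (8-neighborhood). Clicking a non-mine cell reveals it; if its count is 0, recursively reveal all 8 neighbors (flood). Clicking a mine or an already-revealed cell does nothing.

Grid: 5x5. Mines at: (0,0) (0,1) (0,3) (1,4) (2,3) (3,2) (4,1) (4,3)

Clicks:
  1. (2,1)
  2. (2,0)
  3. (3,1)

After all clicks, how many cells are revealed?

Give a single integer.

Answer: 6

Derivation:
Click 1 (2,1) count=1: revealed 1 new [(2,1)] -> total=1
Click 2 (2,0) count=0: revealed 5 new [(1,0) (1,1) (2,0) (3,0) (3,1)] -> total=6
Click 3 (3,1) count=2: revealed 0 new [(none)] -> total=6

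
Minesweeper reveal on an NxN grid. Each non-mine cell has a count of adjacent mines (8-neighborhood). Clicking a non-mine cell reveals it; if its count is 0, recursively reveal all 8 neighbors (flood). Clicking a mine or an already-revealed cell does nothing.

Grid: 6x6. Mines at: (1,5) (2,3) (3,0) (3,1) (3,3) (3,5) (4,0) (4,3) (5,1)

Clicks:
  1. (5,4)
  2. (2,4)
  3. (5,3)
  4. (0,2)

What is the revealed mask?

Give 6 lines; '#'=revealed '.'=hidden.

Click 1 (5,4) count=1: revealed 1 new [(5,4)] -> total=1
Click 2 (2,4) count=4: revealed 1 new [(2,4)] -> total=2
Click 3 (5,3) count=1: revealed 1 new [(5,3)] -> total=3
Click 4 (0,2) count=0: revealed 13 new [(0,0) (0,1) (0,2) (0,3) (0,4) (1,0) (1,1) (1,2) (1,3) (1,4) (2,0) (2,1) (2,2)] -> total=16

Answer: #####.
#####.
###.#.
......
......
...##.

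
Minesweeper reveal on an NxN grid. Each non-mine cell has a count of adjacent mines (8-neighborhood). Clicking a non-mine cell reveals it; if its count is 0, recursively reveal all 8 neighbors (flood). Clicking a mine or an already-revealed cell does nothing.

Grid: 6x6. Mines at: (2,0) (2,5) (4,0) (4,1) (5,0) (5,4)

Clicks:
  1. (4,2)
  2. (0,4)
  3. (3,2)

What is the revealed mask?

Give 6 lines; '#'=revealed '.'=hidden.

Click 1 (4,2) count=1: revealed 1 new [(4,2)] -> total=1
Click 2 (0,4) count=0: revealed 22 new [(0,0) (0,1) (0,2) (0,3) (0,4) (0,5) (1,0) (1,1) (1,2) (1,3) (1,4) (1,5) (2,1) (2,2) (2,3) (2,4) (3,1) (3,2) (3,3) (3,4) (4,3) (4,4)] -> total=23
Click 3 (3,2) count=1: revealed 0 new [(none)] -> total=23

Answer: ######
######
.####.
.####.
..###.
......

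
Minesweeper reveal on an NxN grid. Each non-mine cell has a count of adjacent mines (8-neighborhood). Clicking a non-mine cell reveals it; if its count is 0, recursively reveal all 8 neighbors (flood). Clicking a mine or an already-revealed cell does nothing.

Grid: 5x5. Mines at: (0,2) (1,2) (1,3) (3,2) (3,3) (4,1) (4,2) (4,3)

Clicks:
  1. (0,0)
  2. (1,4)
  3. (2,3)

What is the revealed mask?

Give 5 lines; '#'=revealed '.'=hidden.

Click 1 (0,0) count=0: revealed 8 new [(0,0) (0,1) (1,0) (1,1) (2,0) (2,1) (3,0) (3,1)] -> total=8
Click 2 (1,4) count=1: revealed 1 new [(1,4)] -> total=9
Click 3 (2,3) count=4: revealed 1 new [(2,3)] -> total=10

Answer: ##...
##..#
##.#.
##...
.....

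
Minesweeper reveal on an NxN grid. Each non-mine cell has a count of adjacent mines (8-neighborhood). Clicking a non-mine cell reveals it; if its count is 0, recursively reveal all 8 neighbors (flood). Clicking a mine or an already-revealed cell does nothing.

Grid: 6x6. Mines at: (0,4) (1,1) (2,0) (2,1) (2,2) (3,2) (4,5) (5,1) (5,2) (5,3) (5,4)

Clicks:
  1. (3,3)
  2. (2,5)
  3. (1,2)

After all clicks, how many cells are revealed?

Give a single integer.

Click 1 (3,3) count=2: revealed 1 new [(3,3)] -> total=1
Click 2 (2,5) count=0: revealed 8 new [(1,3) (1,4) (1,5) (2,3) (2,4) (2,5) (3,4) (3,5)] -> total=9
Click 3 (1,2) count=3: revealed 1 new [(1,2)] -> total=10

Answer: 10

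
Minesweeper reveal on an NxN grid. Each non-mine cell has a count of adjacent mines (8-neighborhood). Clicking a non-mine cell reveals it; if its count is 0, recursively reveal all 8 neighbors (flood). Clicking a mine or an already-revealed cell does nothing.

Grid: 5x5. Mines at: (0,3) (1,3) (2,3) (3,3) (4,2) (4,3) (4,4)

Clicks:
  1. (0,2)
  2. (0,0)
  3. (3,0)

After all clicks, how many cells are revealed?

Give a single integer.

Click 1 (0,2) count=2: revealed 1 new [(0,2)] -> total=1
Click 2 (0,0) count=0: revealed 13 new [(0,0) (0,1) (1,0) (1,1) (1,2) (2,0) (2,1) (2,2) (3,0) (3,1) (3,2) (4,0) (4,1)] -> total=14
Click 3 (3,0) count=0: revealed 0 new [(none)] -> total=14

Answer: 14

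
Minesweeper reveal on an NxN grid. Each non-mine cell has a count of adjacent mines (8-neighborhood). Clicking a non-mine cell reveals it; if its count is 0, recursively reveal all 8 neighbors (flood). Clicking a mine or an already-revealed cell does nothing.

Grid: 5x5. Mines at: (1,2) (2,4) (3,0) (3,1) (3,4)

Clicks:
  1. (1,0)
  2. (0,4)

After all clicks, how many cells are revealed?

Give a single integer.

Answer: 10

Derivation:
Click 1 (1,0) count=0: revealed 6 new [(0,0) (0,1) (1,0) (1,1) (2,0) (2,1)] -> total=6
Click 2 (0,4) count=0: revealed 4 new [(0,3) (0,4) (1,3) (1,4)] -> total=10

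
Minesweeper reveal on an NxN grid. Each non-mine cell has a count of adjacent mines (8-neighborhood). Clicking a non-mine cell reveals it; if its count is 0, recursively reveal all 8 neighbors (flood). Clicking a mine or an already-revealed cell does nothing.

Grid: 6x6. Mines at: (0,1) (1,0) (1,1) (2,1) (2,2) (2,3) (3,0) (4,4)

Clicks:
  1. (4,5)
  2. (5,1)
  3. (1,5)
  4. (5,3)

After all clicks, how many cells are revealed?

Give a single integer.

Click 1 (4,5) count=1: revealed 1 new [(4,5)] -> total=1
Click 2 (5,1) count=0: revealed 11 new [(3,1) (3,2) (3,3) (4,0) (4,1) (4,2) (4,3) (5,0) (5,1) (5,2) (5,3)] -> total=12
Click 3 (1,5) count=0: revealed 12 new [(0,2) (0,3) (0,4) (0,5) (1,2) (1,3) (1,4) (1,5) (2,4) (2,5) (3,4) (3,5)] -> total=24
Click 4 (5,3) count=1: revealed 0 new [(none)] -> total=24

Answer: 24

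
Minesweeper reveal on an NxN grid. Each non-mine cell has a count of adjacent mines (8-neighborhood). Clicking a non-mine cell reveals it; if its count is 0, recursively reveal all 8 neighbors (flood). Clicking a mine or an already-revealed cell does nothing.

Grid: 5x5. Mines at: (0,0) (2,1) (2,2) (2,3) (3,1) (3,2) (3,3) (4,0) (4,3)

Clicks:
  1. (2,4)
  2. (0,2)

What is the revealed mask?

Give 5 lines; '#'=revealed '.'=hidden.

Click 1 (2,4) count=2: revealed 1 new [(2,4)] -> total=1
Click 2 (0,2) count=0: revealed 8 new [(0,1) (0,2) (0,3) (0,4) (1,1) (1,2) (1,3) (1,4)] -> total=9

Answer: .####
.####
....#
.....
.....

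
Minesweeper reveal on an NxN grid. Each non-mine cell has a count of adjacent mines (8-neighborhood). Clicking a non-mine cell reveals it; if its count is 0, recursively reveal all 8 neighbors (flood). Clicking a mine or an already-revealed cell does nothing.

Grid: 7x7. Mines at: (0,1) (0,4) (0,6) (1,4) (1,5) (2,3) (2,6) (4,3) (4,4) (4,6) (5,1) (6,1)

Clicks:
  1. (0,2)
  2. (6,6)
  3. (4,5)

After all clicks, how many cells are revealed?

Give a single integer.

Answer: 12

Derivation:
Click 1 (0,2) count=1: revealed 1 new [(0,2)] -> total=1
Click 2 (6,6) count=0: revealed 10 new [(5,2) (5,3) (5,4) (5,5) (5,6) (6,2) (6,3) (6,4) (6,5) (6,6)] -> total=11
Click 3 (4,5) count=2: revealed 1 new [(4,5)] -> total=12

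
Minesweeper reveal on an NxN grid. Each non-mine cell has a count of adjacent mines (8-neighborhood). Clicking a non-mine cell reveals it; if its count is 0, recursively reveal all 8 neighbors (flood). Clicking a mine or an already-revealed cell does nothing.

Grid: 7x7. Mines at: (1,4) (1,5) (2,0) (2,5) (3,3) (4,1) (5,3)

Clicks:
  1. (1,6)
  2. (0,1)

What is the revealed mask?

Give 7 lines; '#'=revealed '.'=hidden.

Answer: ####...
####..#
.###...
.......
.......
.......
.......

Derivation:
Click 1 (1,6) count=2: revealed 1 new [(1,6)] -> total=1
Click 2 (0,1) count=0: revealed 11 new [(0,0) (0,1) (0,2) (0,3) (1,0) (1,1) (1,2) (1,3) (2,1) (2,2) (2,3)] -> total=12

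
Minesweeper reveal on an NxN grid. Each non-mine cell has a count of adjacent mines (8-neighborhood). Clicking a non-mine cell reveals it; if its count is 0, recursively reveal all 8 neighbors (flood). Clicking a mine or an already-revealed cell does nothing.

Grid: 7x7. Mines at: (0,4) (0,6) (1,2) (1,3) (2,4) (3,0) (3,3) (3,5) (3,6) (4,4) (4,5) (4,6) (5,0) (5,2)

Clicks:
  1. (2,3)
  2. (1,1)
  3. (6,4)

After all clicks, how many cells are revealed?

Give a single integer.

Answer: 10

Derivation:
Click 1 (2,3) count=4: revealed 1 new [(2,3)] -> total=1
Click 2 (1,1) count=1: revealed 1 new [(1,1)] -> total=2
Click 3 (6,4) count=0: revealed 8 new [(5,3) (5,4) (5,5) (5,6) (6,3) (6,4) (6,5) (6,6)] -> total=10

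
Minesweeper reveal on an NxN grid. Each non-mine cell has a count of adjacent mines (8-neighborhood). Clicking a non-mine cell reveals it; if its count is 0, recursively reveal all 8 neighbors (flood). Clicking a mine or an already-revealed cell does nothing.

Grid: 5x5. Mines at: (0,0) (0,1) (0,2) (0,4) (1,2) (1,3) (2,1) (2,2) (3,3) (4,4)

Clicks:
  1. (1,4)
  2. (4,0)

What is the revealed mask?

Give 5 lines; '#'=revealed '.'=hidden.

Click 1 (1,4) count=2: revealed 1 new [(1,4)] -> total=1
Click 2 (4,0) count=0: revealed 6 new [(3,0) (3,1) (3,2) (4,0) (4,1) (4,2)] -> total=7

Answer: .....
....#
.....
###..
###..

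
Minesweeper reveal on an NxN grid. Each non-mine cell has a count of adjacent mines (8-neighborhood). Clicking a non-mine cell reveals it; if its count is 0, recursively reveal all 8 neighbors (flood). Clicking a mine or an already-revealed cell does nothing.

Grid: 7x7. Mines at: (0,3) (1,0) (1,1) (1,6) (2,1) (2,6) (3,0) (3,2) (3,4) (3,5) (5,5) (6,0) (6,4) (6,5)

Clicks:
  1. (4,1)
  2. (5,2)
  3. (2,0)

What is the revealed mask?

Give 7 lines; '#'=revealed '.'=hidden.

Answer: .......
.......
#......
.......
.###...
.###...
.###...

Derivation:
Click 1 (4,1) count=2: revealed 1 new [(4,1)] -> total=1
Click 2 (5,2) count=0: revealed 8 new [(4,2) (4,3) (5,1) (5,2) (5,3) (6,1) (6,2) (6,3)] -> total=9
Click 3 (2,0) count=4: revealed 1 new [(2,0)] -> total=10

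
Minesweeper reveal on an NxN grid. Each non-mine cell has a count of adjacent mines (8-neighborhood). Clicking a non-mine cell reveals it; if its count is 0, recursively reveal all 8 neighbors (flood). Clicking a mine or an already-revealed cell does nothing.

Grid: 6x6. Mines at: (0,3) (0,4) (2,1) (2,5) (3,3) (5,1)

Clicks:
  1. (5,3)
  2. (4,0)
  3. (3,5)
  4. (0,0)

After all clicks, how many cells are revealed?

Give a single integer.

Answer: 17

Derivation:
Click 1 (5,3) count=0: revealed 10 new [(3,4) (3,5) (4,2) (4,3) (4,4) (4,5) (5,2) (5,3) (5,4) (5,5)] -> total=10
Click 2 (4,0) count=1: revealed 1 new [(4,0)] -> total=11
Click 3 (3,5) count=1: revealed 0 new [(none)] -> total=11
Click 4 (0,0) count=0: revealed 6 new [(0,0) (0,1) (0,2) (1,0) (1,1) (1,2)] -> total=17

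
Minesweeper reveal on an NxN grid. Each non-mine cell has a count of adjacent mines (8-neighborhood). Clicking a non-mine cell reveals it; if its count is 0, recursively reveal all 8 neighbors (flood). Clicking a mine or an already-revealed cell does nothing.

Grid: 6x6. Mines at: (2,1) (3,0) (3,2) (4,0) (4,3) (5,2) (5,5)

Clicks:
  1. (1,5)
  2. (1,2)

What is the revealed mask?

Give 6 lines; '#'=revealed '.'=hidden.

Click 1 (1,5) count=0: revealed 21 new [(0,0) (0,1) (0,2) (0,3) (0,4) (0,5) (1,0) (1,1) (1,2) (1,3) (1,4) (1,5) (2,2) (2,3) (2,4) (2,5) (3,3) (3,4) (3,5) (4,4) (4,5)] -> total=21
Click 2 (1,2) count=1: revealed 0 new [(none)] -> total=21

Answer: ######
######
..####
...###
....##
......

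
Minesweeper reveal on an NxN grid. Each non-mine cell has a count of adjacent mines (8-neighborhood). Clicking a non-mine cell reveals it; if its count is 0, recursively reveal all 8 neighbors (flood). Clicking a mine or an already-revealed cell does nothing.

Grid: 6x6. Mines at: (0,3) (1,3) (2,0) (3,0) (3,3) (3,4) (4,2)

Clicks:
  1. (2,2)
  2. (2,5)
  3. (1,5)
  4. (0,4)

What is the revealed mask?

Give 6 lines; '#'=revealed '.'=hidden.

Answer: ....##
....##
..#.##
......
......
......

Derivation:
Click 1 (2,2) count=2: revealed 1 new [(2,2)] -> total=1
Click 2 (2,5) count=1: revealed 1 new [(2,5)] -> total=2
Click 3 (1,5) count=0: revealed 5 new [(0,4) (0,5) (1,4) (1,5) (2,4)] -> total=7
Click 4 (0,4) count=2: revealed 0 new [(none)] -> total=7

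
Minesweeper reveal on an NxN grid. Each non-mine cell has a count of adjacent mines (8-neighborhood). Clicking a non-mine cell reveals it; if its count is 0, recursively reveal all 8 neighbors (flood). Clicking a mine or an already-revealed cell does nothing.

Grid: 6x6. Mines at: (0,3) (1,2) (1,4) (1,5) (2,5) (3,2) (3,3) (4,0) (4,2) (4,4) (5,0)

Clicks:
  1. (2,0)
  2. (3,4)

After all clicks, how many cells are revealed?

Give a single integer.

Click 1 (2,0) count=0: revealed 8 new [(0,0) (0,1) (1,0) (1,1) (2,0) (2,1) (3,0) (3,1)] -> total=8
Click 2 (3,4) count=3: revealed 1 new [(3,4)] -> total=9

Answer: 9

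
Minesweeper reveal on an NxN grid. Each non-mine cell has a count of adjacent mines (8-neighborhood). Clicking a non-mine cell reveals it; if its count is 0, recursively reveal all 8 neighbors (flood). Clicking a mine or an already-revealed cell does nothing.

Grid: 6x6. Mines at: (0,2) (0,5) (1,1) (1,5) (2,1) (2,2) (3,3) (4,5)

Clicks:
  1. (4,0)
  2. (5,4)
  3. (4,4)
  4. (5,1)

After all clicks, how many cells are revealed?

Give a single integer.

Click 1 (4,0) count=0: revealed 13 new [(3,0) (3,1) (3,2) (4,0) (4,1) (4,2) (4,3) (4,4) (5,0) (5,1) (5,2) (5,3) (5,4)] -> total=13
Click 2 (5,4) count=1: revealed 0 new [(none)] -> total=13
Click 3 (4,4) count=2: revealed 0 new [(none)] -> total=13
Click 4 (5,1) count=0: revealed 0 new [(none)] -> total=13

Answer: 13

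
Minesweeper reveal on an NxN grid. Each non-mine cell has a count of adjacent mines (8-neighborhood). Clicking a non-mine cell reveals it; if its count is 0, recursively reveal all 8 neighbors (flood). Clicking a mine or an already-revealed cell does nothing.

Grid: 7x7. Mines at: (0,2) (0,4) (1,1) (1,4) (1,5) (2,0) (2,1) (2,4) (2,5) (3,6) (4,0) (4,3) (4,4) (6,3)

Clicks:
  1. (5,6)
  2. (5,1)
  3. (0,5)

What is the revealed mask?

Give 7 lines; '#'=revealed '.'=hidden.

Answer: .....#.
.......
.......
.......
.....##
.#..###
....###

Derivation:
Click 1 (5,6) count=0: revealed 8 new [(4,5) (4,6) (5,4) (5,5) (5,6) (6,4) (6,5) (6,6)] -> total=8
Click 2 (5,1) count=1: revealed 1 new [(5,1)] -> total=9
Click 3 (0,5) count=3: revealed 1 new [(0,5)] -> total=10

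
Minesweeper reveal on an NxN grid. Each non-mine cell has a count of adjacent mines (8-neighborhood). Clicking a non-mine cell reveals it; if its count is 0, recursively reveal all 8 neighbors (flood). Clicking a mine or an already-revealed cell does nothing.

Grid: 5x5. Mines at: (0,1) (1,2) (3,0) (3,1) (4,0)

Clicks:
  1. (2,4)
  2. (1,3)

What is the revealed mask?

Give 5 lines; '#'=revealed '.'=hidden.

Answer: ...##
...##
..###
..###
..###

Derivation:
Click 1 (2,4) count=0: revealed 13 new [(0,3) (0,4) (1,3) (1,4) (2,2) (2,3) (2,4) (3,2) (3,3) (3,4) (4,2) (4,3) (4,4)] -> total=13
Click 2 (1,3) count=1: revealed 0 new [(none)] -> total=13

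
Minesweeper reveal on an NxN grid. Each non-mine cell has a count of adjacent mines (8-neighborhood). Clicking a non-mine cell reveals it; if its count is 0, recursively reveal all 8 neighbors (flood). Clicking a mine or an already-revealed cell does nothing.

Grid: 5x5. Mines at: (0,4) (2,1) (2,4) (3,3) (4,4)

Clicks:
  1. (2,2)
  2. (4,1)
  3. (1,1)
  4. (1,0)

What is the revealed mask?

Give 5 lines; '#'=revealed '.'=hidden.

Answer: .....
##...
..#..
###..
###..

Derivation:
Click 1 (2,2) count=2: revealed 1 new [(2,2)] -> total=1
Click 2 (4,1) count=0: revealed 6 new [(3,0) (3,1) (3,2) (4,0) (4,1) (4,2)] -> total=7
Click 3 (1,1) count=1: revealed 1 new [(1,1)] -> total=8
Click 4 (1,0) count=1: revealed 1 new [(1,0)] -> total=9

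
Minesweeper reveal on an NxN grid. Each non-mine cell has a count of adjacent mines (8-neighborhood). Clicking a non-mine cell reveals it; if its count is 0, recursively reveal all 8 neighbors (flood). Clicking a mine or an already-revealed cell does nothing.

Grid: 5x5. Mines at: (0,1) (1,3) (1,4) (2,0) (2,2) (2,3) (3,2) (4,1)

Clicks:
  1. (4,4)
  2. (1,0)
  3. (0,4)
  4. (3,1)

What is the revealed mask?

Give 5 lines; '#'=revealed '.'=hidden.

Click 1 (4,4) count=0: revealed 4 new [(3,3) (3,4) (4,3) (4,4)] -> total=4
Click 2 (1,0) count=2: revealed 1 new [(1,0)] -> total=5
Click 3 (0,4) count=2: revealed 1 new [(0,4)] -> total=6
Click 4 (3,1) count=4: revealed 1 new [(3,1)] -> total=7

Answer: ....#
#....
.....
.#.##
...##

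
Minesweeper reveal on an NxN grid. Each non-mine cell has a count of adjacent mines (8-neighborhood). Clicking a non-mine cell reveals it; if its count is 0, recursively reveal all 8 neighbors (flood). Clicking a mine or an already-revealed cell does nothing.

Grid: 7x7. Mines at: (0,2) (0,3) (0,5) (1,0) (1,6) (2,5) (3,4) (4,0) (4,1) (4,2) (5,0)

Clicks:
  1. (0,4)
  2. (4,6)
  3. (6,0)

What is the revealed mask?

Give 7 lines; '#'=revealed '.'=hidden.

Answer: ....#..
.......
.......
.....##
...####
.######
#######

Derivation:
Click 1 (0,4) count=2: revealed 1 new [(0,4)] -> total=1
Click 2 (4,6) count=0: revealed 18 new [(3,5) (3,6) (4,3) (4,4) (4,5) (4,6) (5,1) (5,2) (5,3) (5,4) (5,5) (5,6) (6,1) (6,2) (6,3) (6,4) (6,5) (6,6)] -> total=19
Click 3 (6,0) count=1: revealed 1 new [(6,0)] -> total=20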